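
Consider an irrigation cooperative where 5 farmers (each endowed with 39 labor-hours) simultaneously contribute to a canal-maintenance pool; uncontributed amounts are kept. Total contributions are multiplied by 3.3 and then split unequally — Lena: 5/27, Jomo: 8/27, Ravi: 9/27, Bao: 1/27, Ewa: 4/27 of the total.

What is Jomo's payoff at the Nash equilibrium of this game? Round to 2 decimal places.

A player with share s gets back 3.3·s per unit contributed, so full contribution is dominant for anyone with s > 1/3.3 = 0.3030 and zero contribution is dominant for anyone below.
Only Ravi (9/27) clears that bar, contributing 39; the remaining 4 contribute 0. Total contributed: 39.
Jomo keeps 39 and receives 3.3 × 39 × 8/27 = 38.13 from the canal-maintenance pool, for a payoff of 77.13.

77.13 labor-hours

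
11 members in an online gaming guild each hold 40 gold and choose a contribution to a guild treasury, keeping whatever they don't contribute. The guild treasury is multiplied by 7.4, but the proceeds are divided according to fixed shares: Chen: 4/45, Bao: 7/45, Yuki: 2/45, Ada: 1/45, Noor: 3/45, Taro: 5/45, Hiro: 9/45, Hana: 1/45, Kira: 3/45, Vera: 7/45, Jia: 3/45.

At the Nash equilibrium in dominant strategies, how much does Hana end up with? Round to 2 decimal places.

For player j, contributing a unit is worthwhile iff 7.4 × (j's share) ≥ 1, i.e. iff j's share is at least 0.1351.
Bao, Hiro and Vera are above the threshold, contributing 40 each; the remaining 8 contribute 0. Total contributed: 120.
Hana keeps 40 and receives 7.4 × 120 × 1/45 = 19.73 from the guild treasury, for a payoff of 59.73.

59.73 gold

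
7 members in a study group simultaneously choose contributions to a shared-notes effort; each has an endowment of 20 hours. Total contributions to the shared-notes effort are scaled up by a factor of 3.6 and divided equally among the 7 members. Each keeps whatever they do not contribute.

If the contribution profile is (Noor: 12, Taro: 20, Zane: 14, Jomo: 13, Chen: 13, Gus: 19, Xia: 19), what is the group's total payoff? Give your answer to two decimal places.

Total contributed: 12 + 20 + 14 + 13 + 13 + 19 + 19 = 110; total kept: 7 × 20 − 110 = 30.
The shared-notes effort pays out 3.6 × 110 = 396.00 in aggregate.
Group total = 30 + 396.00 = 426.00.

426.00 hours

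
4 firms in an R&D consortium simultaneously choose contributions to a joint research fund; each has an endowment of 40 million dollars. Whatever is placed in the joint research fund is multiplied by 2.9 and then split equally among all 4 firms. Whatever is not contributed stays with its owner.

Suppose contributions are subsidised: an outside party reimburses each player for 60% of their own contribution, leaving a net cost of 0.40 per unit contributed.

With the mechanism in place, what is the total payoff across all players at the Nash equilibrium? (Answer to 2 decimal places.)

560.00 million dollars

Under the mechanism each unit contributed yields (2.9/4) / 0.40 = 1.8125 back to its contributor per unit of net cost, which exceeds 1, making full contribution the dominant choice for everyone.
So the Nash equilibrium is full contribution by all 4; the group earns 4 × (40 × 0.60 + 2.9 × 40) = 560.00.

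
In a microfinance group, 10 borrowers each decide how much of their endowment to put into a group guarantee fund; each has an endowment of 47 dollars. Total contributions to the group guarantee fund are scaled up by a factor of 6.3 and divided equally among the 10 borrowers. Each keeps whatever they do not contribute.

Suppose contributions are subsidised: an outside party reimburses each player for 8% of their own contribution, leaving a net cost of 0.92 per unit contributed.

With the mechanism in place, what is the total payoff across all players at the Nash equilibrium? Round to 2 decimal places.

470.00 dollars

The effective private return is (6.3/10) / 0.92 = 0.6848, which is still under 1, so the mechanism doesn't change anyone's dominant strategy: zero contribution.
At the Nash equilibrium no one contributes; group total payoff = 10 × 47 = 470.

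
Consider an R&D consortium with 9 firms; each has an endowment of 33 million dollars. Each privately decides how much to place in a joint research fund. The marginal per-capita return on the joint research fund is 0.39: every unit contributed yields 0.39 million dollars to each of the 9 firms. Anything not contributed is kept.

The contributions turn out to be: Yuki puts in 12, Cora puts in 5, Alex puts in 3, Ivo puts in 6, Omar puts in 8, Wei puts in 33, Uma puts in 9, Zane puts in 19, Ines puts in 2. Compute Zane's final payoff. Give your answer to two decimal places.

Total contributed: 12 + 5 + 3 + 6 + 8 + 33 + 9 + 19 + 2 = 97.
Each receives 0.39 × 97 = 37.83 from the joint research fund.
Zane keeps 33 − 19 = 14, so Zane's payoff is 14 + 37.83 = 51.83.

51.83 million dollars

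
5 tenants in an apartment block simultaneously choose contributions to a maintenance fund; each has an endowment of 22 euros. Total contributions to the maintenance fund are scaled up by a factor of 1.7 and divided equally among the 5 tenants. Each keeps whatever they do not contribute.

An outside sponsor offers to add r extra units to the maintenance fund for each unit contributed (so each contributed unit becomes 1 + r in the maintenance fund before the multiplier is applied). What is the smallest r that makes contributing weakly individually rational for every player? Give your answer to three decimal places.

1.941

With matching at rate r, one contributed unit becomes (1 + r) in the maintenance fund and returns 1.7 × (1 + r) / 5 to the contributor.
Setting this equal to 1: 1 + r = 5/1.7 = 2.9412.
So the minimum matching rate is r = 2.9412 − 1 = 1.941.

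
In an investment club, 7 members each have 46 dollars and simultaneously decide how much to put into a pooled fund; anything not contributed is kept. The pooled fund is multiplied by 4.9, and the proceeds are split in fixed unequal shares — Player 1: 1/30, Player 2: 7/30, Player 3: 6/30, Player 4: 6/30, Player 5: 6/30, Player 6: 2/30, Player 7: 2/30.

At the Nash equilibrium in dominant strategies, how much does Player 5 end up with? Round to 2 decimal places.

91.08 dollars

Each unit j contributes comes back to j as 4.9 × (j's share), so j prefers to contribute only if that share exceeds 1/4.9 = 0.2041; otherwise keeping the unit dominates.
Player 2 alone (share 7/30) is above the threshold, contributing 46; the remaining 6 contribute 0. Total contributed: 46.
Player 5 keeps 46 and receives 4.9 × 46 × 6/30 = 45.08 from the pooled fund, for a payoff of 91.08.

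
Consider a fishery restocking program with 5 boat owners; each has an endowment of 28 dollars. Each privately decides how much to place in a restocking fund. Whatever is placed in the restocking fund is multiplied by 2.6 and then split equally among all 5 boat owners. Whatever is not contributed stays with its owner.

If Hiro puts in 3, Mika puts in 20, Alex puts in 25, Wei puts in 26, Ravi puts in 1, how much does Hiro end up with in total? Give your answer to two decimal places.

64.00 dollars

Total contributed: 3 + 20 + 25 + 26 + 1 = 75.
Each receives 2.6 × 75 / 5 = 39.00 from the restocking fund.
Hiro keeps 28 − 3 = 25, so Hiro's payoff is 25 + 39.00 = 64.00.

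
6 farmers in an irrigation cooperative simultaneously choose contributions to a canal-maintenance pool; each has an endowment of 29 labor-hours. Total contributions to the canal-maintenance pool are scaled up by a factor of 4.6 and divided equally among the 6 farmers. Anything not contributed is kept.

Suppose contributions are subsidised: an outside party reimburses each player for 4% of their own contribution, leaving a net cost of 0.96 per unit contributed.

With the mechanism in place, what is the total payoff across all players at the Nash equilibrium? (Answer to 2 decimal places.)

The effective private return is (4.6/6) / 0.96 = 0.7986, which is still under 1, so the mechanism doesn't change anyone's dominant strategy: zero contribution.
Everyone keeps their endowment and the group total is 6 × 29 = 174.

174.00 labor-hours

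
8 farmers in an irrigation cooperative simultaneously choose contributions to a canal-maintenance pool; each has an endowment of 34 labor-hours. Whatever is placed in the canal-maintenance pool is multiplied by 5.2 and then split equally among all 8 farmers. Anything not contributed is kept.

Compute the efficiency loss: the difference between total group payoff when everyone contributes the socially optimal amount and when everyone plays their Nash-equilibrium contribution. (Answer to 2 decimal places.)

Each contributed unit returns 5.2/8 = 0.6500 to its contributor — below 1 — so contributing 0 is dominant for every player. At the Nash equilibrium everyone keeps their 34, and the group total is 8 × 34 = 272.
Each contributed unit returns 5.200 to the group as a whole (0.6500 to each of 8 players), which exceeds 1, so the social optimum is full contribution: group total = 5.200 × 272 = 1414.40.
Efficiency loss = 1414.40 − 272 = 1142.40.

1142.40 labor-hours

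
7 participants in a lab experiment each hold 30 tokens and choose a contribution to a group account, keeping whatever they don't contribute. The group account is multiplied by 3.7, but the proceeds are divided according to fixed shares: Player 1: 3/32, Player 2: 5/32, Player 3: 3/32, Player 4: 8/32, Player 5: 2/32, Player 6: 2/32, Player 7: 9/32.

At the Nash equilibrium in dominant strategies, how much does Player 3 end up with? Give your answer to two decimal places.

40.41 tokens

A player with share s gets back 3.7·s per unit contributed, so full contribution is dominant for anyone with s > 1/3.7 = 0.2703 and zero contribution is dominant for anyone below.
The only share above 0.2703 is Player 7's 9/32, contributing 30; the remaining 6 contribute 0. Total contributed: 30.
Player 3 keeps 30 and receives 3.7 × 30 × 3/32 = 10.41 from the group account, for a payoff of 40.41.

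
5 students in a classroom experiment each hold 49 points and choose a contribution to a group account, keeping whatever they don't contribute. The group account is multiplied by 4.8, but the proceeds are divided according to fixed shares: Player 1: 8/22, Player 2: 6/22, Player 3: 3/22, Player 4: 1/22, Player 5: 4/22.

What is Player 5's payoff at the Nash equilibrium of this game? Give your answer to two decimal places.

134.53 points

A player with share s gets back 4.8·s per unit contributed, so full contribution is dominant for anyone with s > 1/4.8 = 0.2083 and zero contribution is dominant for anyone below.
Player 1 and Player 2 are above the threshold, contributing 49 each; the remaining 3 contribute 0. Total contributed: 98.
Player 5 keeps 49 and receives 4.8 × 98 × 4/22 = 85.53 from the group account, for a payoff of 134.53.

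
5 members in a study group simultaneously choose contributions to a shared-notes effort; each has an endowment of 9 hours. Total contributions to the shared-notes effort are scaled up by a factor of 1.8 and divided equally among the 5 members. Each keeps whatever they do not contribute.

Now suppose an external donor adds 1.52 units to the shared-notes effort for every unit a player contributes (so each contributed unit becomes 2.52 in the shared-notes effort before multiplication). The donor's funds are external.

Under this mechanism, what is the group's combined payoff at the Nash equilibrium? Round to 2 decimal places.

The effective private return is 1.8 × 2.52 / 5 = 0.9072, which is still under 1, so the mechanism doesn't change anyone's dominant strategy: zero contribution.
At the Nash equilibrium no one contributes; group total payoff = 5 × 9 = 45.

45.00 hours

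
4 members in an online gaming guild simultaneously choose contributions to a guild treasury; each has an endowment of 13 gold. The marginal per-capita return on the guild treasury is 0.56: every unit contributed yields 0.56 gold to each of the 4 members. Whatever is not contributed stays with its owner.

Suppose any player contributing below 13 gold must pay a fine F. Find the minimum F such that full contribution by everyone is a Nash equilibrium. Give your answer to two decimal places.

Given the others contribute fully, the best deviation is to contribute 0 (any partial contribution still incurs the fine and gives up units whose private return 0.56 is below 1).
Deviating from 13 to 0 saves 13 gold but forfeits the deviator's share of the drop in the guild treasury: 0.56 × 13 = 7.28.
So the deviation gain is 13 − 7.28 = 5.72, and the fine must be at least 5.72 gold to wipe it out.

5.72 gold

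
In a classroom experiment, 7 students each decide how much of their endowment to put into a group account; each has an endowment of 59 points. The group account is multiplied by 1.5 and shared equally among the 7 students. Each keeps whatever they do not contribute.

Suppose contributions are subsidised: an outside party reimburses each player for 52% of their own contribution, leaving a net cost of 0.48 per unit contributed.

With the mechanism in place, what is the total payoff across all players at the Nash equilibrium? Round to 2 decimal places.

413.00 points

The effective private return is (1.5/7) / 0.48 = 0.4464, which is still under 1, so the mechanism doesn't change anyone's dominant strategy: zero contribution.
At the Nash equilibrium no one contributes; group total payoff = 7 × 59 = 413.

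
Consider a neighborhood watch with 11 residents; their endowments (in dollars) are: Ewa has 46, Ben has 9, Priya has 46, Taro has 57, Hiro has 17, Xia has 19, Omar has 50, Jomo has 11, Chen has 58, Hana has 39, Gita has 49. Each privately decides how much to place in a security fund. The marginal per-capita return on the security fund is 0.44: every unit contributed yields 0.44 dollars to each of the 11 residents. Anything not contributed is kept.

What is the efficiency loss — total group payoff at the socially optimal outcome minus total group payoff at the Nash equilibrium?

The private return per contributed unit is 0.44 < 1 for everyone, so the Nash equilibrium is zero contribution and the group total is Σ E_j = 46 + 9 + 46 + 57 + 17 + 19 + 50 + 11 + 58 + 39 + 49 = 401.
Each contributed unit returns 4.840 to the group, so the social optimum is full contribution by everyone: group total = 4.840 × 401 = 1940.84.
Efficiency loss = (4.840 − 1) × 401 = 1539.84.

1539.84 dollars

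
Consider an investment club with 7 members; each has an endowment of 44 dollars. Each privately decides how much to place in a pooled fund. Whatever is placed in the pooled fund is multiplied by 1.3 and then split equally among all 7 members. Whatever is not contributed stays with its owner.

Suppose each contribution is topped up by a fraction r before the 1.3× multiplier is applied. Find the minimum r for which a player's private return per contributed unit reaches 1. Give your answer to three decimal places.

4.385

With matching at rate r, one contributed unit becomes (1 + r) in the pooled fund and returns 1.3 × (1 + r) / 7 to the contributor.
Setting this equal to 1: 1 + r = 7/1.3 = 5.3846.
So the minimum matching rate is r = 5.3846 − 1 = 4.385.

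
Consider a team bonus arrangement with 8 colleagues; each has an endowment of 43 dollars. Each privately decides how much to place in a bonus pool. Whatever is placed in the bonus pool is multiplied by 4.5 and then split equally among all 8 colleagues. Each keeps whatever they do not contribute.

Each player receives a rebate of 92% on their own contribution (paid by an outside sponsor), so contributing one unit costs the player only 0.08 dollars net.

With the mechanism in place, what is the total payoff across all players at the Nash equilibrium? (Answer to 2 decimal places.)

1864.48 dollars

With the mechanism, a contributed unit returns (4.5/8) / 0.08 = 7.0313 per unit of net cost to the contributor — now above 1 — so contributing fully is weakly dominant for every player.
At the Nash equilibrium everyone contributes 43. Group total payoff = 8 × (43 × 0.92 + 4.5 × 43) = 1864.48.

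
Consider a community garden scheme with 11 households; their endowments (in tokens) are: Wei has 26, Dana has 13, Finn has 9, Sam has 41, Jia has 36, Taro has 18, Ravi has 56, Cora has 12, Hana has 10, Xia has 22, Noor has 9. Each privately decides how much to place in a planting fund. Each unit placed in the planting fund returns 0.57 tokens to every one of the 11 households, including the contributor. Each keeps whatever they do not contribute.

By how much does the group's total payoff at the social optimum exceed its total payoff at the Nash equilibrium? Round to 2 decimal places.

1328.04 tokens

The private return per contributed unit is 0.57 < 1 for everyone, so the Nash equilibrium is zero contribution and the group total is Σ E_j = 26 + 13 + 9 + 41 + 36 + 18 + 56 + 12 + 10 + 22 + 9 = 252.
Each contributed unit returns 6.270 to the group, so the social optimum is full contribution by everyone: group total = 6.270 × 252 = 1580.04.
Efficiency loss = (6.270 − 1) × 252 = 1328.04.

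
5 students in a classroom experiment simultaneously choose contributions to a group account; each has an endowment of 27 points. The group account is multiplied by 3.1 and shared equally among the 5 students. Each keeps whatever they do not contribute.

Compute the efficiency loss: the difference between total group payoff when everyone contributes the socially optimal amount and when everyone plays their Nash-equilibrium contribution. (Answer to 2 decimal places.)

283.50 points

Each contributed unit returns 3.1/5 = 0.6200 to its contributor — below 1 — so contributing 0 is dominant for every player. At the Nash equilibrium everyone keeps their 27, and the group total is 5 × 27 = 135.
Each contributed unit returns 3.100 to the group as a whole (0.6200 to each of 5 players), which exceeds 1, so the social optimum is full contribution: group total = 3.100 × 135 = 418.50.
Efficiency loss = 418.50 − 135 = 283.50.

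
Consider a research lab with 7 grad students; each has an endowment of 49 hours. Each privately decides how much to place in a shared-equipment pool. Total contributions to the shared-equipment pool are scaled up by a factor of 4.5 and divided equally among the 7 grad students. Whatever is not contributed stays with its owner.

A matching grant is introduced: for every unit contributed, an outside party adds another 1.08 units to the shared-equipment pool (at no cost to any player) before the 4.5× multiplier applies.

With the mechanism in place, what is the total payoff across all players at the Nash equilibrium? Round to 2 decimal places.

With the mechanism, a contributed unit returns 4.5 × 2.08 / 7 = 1.3371 per unit of net cost to the contributor — now above 1 — so contributing fully is weakly dominant for every player.
At the Nash equilibrium everyone contributes 49. Group total payoff = 4.5 × 2.08 × 343 = 3210.48.

3210.48 hours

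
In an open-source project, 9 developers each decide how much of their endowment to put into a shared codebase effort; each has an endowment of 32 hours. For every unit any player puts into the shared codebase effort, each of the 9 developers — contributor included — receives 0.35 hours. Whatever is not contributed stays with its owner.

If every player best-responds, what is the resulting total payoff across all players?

The private return per contributed unit is 0.35 < 1, so contributing 0 is dominant for every player. At the Nash equilibrium everyone keeps their 32, and the group total is 9 × 32 = 288.

288.00 hours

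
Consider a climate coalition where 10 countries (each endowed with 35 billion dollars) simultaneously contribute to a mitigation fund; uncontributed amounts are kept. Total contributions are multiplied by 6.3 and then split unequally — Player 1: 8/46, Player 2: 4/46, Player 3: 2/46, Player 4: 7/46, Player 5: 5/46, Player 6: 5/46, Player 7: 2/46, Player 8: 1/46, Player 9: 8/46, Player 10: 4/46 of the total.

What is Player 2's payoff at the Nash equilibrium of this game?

73.35 billion dollars

A player with share s gets back 6.3·s per unit contributed, so full contribution is dominant for anyone with s > 1/6.3 = 0.1587 and zero contribution is dominant for anyone below.
Player 1 and Player 9 are above the threshold, contributing 35 each; the remaining 8 contribute 0. Total contributed: 70.
Player 2 keeps 35 and receives 6.3 × 70 × 4/46 = 38.35 from the mitigation fund, for a payoff of 73.35.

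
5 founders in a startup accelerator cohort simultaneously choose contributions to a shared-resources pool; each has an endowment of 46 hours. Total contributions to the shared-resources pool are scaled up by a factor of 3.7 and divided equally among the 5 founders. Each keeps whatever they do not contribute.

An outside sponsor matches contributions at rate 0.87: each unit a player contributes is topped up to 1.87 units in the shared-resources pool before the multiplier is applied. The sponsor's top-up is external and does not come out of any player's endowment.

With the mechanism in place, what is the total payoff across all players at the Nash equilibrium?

1591.37 hours

With the mechanism, a contributed unit returns 3.7 × 1.87 / 5 = 1.3838 per unit of net cost to the contributor — now above 1 — so contributing fully is weakly dominant for every player.
So the Nash equilibrium is full contribution by all 5; the group earns 3.7 × 1.87 × 230 = 1591.37.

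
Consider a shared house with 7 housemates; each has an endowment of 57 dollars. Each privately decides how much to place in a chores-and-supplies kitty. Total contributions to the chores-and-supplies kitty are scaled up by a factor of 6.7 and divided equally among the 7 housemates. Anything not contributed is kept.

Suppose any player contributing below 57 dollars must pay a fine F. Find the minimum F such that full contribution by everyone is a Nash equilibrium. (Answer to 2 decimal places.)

2.44 dollars

Given the others contribute fully, the best deviation is to contribute 0 (any partial contribution still incurs the fine and gives up units whose private return 0.9571 is below 1).
Deviating from 57 to 0 saves 57 dollars but forfeits the deviator's share of the drop in the chores-and-supplies kitty: 6.7/7 × 57 = 54.56.
So the deviation gain is 57 − 54.56 = 2.44, and the fine must be at least 2.44 dollars to wipe it out.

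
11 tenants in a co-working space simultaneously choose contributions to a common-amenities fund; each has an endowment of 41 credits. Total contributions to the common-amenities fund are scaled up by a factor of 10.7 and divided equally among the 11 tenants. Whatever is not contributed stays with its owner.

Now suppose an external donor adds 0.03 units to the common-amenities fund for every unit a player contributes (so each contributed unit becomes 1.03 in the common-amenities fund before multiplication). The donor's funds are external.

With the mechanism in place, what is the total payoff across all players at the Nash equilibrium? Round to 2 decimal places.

With the mechanism, a contributed unit returns 10.7 × 1.03 / 11 = 1.0019 per unit of net cost to the contributor — now above 1 — so contributing fully is weakly dominant for every player.
So the Nash equilibrium is full contribution by all 11; the group earns 10.7 × 1.03 × 451 = 4970.47.

4970.47 credits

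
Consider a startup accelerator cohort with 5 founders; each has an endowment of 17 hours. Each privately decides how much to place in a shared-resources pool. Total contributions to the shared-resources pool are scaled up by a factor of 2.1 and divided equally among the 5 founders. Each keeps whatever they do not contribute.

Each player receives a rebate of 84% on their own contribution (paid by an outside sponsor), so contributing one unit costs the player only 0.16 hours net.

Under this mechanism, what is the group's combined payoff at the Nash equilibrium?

249.90 hours

Under the mechanism each unit contributed yields (2.1/5) / 0.16 = 2.6250 back to its contributor per unit of net cost, which exceeds 1, making full contribution the dominant choice for everyone.
So the Nash equilibrium is full contribution by all 5; the group earns 5 × (17 × 0.84 + 2.1 × 17) = 249.90.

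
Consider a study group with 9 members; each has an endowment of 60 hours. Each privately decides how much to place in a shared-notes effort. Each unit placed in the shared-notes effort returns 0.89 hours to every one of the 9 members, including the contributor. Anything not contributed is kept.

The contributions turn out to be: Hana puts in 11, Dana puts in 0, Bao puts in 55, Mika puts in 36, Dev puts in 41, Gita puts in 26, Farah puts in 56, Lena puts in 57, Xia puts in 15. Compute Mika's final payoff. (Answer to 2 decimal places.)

Total contributed: 11 + 0 + 55 + 36 + 41 + 26 + 56 + 57 + 15 = 297.
Each receives 0.89 × 297 = 264.33 from the shared-notes effort.
Mika keeps 60 − 36 = 24, so Mika's payoff is 24 + 264.33 = 288.33.

288.33 hours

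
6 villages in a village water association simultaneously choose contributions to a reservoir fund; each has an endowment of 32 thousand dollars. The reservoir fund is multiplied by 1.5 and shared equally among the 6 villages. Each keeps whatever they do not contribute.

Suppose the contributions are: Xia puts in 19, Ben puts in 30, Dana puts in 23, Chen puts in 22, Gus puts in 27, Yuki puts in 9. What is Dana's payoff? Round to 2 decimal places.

41.50 thousand dollars

Total contributed: 19 + 30 + 23 + 22 + 27 + 9 = 130.
Each receives 1.5 × 130 / 6 = 32.50 from the reservoir fund.
Dana keeps 32 − 23 = 9, so Dana's payoff is 9 + 32.50 = 41.50.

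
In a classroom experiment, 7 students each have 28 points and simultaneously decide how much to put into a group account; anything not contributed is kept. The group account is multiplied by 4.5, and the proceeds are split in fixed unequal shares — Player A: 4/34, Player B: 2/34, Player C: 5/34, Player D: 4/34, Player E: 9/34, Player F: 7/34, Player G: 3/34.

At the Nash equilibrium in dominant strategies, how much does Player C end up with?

46.53 points

A player with share s gets back 4.5·s per unit contributed, so full contribution is dominant for anyone with s > 1/4.5 = 0.2222 and zero contribution is dominant for anyone below.
Only Player E (9/34) clears that bar, contributing 28; the remaining 6 contribute 0. Total contributed: 28.
Player C keeps 28 and receives 4.5 × 28 × 5/34 = 18.53 from the group account, for a payoff of 46.53.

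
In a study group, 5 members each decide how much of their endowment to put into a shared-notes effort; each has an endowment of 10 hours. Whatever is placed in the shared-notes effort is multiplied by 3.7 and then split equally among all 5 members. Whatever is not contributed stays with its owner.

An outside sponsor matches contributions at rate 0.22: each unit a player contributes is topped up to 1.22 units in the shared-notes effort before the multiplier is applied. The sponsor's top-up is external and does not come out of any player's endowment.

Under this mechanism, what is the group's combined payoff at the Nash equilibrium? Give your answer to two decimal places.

The effective private return is 3.7 × 1.22 / 5 = 0.9028, which is still under 1, so the mechanism doesn't change anyone's dominant strategy: zero contribution.
Everyone keeps their endowment and the group total is 5 × 10 = 50.

50.00 hours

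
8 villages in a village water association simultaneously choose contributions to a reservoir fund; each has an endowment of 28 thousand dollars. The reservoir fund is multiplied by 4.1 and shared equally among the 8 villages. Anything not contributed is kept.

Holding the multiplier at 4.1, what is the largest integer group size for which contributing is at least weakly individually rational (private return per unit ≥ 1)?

Private return per unit is 4.1/(group size), which is ≥ 1 whenever the group size is ≤ 4.1.
The largest such integer is 4.

4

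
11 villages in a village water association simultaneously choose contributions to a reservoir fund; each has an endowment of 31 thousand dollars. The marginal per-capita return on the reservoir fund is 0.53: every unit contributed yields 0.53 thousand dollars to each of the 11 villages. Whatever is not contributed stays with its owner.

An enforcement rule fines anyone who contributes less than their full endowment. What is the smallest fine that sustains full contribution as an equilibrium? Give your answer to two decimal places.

14.57 thousand dollars

Given the others contribute fully, the best deviation is to contribute 0 (any partial contribution still incurs the fine and gives up units whose private return 0.53 is below 1).
Deviating from 31 to 0 saves 31 thousand dollars but forfeits the deviator's share of the drop in the reservoir fund: 0.53 × 31 = 16.43.
So the deviation gain is 31 − 16.43 = 14.57, and the fine must be at least 14.57 thousand dollars to wipe it out.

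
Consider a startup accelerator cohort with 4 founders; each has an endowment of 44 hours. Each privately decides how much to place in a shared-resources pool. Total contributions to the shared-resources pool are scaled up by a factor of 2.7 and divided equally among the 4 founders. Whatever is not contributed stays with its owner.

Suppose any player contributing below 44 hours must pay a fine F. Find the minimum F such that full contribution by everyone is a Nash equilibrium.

14.30 hours

Given the others contribute fully, the best deviation is to contribute 0 (any partial contribution still incurs the fine and gives up units whose private return 0.6750 is below 1).
Deviating from 44 to 0 saves 44 hours but forfeits the deviator's share of the drop in the shared-resources pool: 2.7/4 × 44 = 29.70.
So the deviation gain is 44 − 29.70 = 14.30, and the fine must be at least 14.30 hours to wipe it out.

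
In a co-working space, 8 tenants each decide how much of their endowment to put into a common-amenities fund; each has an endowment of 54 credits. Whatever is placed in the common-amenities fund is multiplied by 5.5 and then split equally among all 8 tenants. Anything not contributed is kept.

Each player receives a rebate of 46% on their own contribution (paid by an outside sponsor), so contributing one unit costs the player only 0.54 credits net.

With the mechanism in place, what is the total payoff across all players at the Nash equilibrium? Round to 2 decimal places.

The effective private return per unit is now (5.5/8) / 0.54 = 1.2731 > 1, so every player's dominant strategy flips to full contribution.
So the Nash equilibrium is full contribution by all 8; the group earns 8 × (54 × 0.46 + 5.5 × 54) = 2574.72.

2574.72 credits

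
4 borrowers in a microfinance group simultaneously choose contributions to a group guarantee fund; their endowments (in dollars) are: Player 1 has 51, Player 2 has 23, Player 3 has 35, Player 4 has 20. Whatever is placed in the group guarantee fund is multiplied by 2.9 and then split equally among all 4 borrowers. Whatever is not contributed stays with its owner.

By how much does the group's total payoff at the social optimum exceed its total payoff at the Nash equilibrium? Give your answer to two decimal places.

The private return per contributed unit is 2.9/4 = 0.7250 < 1 for every player regardless of endowment, so the Nash equilibrium is zero contribution and the group total is Σ E_j = 51 + 23 + 35 + 20 = 129.
Each contributed unit returns 2.900 to the group, so the social optimum is full contribution by everyone: group total = 2.900 × 129 = 374.10.
Efficiency loss = (2.900 − 1) × 129 = 245.10.

245.10 dollars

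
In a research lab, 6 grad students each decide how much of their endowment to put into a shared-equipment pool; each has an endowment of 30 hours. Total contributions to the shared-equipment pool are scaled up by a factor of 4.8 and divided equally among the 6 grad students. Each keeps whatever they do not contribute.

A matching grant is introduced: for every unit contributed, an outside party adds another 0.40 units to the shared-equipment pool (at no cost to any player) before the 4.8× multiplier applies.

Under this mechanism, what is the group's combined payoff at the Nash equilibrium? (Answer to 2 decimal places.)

With the mechanism, a contributed unit returns 4.8 × 1.40 / 6 = 1.1200 per unit of net cost to the contributor — now above 1 — so contributing fully is weakly dominant for every player.
At the Nash equilibrium everyone contributes 30. Group total payoff = 4.8 × 1.40 × 180 = 1209.60.

1209.60 hours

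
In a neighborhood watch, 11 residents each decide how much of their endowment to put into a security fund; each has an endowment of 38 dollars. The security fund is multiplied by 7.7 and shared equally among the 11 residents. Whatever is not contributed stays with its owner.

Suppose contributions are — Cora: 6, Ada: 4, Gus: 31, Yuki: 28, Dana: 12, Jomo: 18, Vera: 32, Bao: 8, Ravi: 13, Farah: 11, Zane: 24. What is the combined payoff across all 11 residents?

Total contributed: 6 + 4 + 31 + 28 + 12 + 18 + 32 + 8 + 13 + 11 + 24 = 187; total kept: 11 × 38 − 187 = 231.
The security fund pays out 7.7 × 187 = 1439.90 in aggregate.
Group total = 231 + 1439.90 = 1670.90.

1670.90 dollars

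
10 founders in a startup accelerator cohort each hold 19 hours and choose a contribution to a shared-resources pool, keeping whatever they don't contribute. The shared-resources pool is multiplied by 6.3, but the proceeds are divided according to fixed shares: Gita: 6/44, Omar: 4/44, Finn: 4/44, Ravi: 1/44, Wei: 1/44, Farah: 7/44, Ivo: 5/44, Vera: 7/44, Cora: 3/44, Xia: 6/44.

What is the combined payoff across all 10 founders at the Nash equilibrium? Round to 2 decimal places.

A player with share s gets back 6.3·s per unit contributed, so full contribution is dominant for anyone with s > 1/6.3 = 0.1587 and zero contribution is dominant for anyone below.
Farah and Vera clear that bar, contributing 19 each; the remaining 8 contribute 0. Total contributed: 38.
The shared-resources pool pays out 6.3 × 38 = 239.40 in total (split across the unequal shares, but the aggregate is all that matters for the group sum).
The 8 free-riders keep 19 each, adding 152. Group total = 152 + 239.40 = 391.40.

391.40 hours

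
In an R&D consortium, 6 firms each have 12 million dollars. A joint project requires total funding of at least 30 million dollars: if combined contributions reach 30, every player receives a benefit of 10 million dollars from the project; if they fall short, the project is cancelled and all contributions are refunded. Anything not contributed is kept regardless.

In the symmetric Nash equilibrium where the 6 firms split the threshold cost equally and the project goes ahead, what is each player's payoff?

17 million dollars

Equal share of the threshold: 30/6 = 5.
At this profile no one gains by cutting their contribution: any cut drops the total below 30, the project is cancelled, contributions are refunded, and the deviator ends with 12, which is less than 12 − 5 + 10 = 17. Contributing more than 5 just wastes the excess. So contributing exactly 5 is a best response.
Each player's payoff: 12 − 5 + 10 = 17.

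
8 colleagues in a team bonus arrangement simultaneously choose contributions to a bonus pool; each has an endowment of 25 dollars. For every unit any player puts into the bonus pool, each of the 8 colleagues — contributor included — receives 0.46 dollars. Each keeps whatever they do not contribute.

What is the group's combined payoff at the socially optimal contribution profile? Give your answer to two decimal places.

Each contributed unit returns 3.680 to the group as a whole (0.46 to each of 8 players), which exceeds 1, so the social optimum is full contribution: group total = 3.680 × 200 = 736.00.

736.00 dollars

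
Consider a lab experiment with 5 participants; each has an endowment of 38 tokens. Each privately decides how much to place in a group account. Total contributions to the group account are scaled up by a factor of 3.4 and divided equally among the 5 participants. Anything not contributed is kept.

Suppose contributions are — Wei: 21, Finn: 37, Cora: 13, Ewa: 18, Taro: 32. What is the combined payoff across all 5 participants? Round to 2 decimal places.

Total contributed: 21 + 37 + 13 + 18 + 32 = 121; total kept: 5 × 38 − 121 = 69.
The group account pays out 3.4 × 121 = 411.40 in aggregate.
Group total = 69 + 411.40 = 480.40.

480.40 tokens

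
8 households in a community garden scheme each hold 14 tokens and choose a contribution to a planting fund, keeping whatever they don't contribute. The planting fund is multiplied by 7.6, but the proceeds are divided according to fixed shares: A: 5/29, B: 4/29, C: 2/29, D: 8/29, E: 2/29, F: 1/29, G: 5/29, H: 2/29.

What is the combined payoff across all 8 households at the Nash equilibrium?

481.60 tokens

For player j, contributing a unit is worthwhile iff 7.6 × (j's share) ≥ 1, i.e. iff j's share is at least 0.1316.
A, B, D and G are above the threshold, contributing 14 each; the remaining 4 contribute 0. Total contributed: 56.
The planting fund pays out 7.6 × 56 = 425.60 in total (split across the unequal shares, but the aggregate is all that matters for the group sum).
The 4 free-riders keep 14 each, adding 56. Group total = 56 + 425.60 = 481.60.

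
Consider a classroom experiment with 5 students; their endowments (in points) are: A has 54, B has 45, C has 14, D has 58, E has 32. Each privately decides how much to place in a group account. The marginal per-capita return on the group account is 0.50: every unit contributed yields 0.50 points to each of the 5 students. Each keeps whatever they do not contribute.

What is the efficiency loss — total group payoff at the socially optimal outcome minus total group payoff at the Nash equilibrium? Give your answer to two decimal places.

304.50 points

The private return per contributed unit is 0.50 < 1 for everyone, so the Nash equilibrium is zero contribution and the group total is Σ E_j = 54 + 45 + 14 + 58 + 32 = 203.
Each contributed unit returns 2.500 to the group, so the social optimum is full contribution by everyone: group total = 2.500 × 203 = 507.50.
Efficiency loss = (2.500 − 1) × 203 = 304.50.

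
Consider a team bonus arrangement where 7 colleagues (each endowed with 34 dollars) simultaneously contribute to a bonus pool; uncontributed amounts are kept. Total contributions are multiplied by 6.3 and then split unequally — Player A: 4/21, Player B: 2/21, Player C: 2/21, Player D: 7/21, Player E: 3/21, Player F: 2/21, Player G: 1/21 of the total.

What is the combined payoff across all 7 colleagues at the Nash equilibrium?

598.40 dollars

Each unit j contributes comes back to j as 6.3 × (j's share), so j prefers to contribute only if that share exceeds 1/6.3 = 0.1587; otherwise keeping the unit dominates.
The shares above 0.1587 belong to Player A and Player D, contributing 34 each; the remaining 5 contribute 0. Total contributed: 68.
The bonus pool pays out 6.3 × 68 = 428.40 in total (split across the unequal shares, but the aggregate is all that matters for the group sum).
The 5 free-riders keep 34 each, adding 170. Group total = 170 + 428.40 = 598.40.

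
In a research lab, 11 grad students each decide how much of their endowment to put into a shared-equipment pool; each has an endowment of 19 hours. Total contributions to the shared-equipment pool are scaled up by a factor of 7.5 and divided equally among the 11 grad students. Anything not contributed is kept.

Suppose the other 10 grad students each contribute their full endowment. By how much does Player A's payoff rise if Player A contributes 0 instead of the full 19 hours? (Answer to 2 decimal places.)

6.05 hours

Switching from a contribution of 19 to 0 lets Player A keep an extra 19 hours, but lowers the shared-equipment pool by 19, which costs Player A their own share of that drop: 7.5/11 × 19 = 12.95.
Net gain = 19 − 12.95 = 6.05. The private return per contributed unit (0.6818) is below 1, so free-riding is indeed the best response regardless of what the others do.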